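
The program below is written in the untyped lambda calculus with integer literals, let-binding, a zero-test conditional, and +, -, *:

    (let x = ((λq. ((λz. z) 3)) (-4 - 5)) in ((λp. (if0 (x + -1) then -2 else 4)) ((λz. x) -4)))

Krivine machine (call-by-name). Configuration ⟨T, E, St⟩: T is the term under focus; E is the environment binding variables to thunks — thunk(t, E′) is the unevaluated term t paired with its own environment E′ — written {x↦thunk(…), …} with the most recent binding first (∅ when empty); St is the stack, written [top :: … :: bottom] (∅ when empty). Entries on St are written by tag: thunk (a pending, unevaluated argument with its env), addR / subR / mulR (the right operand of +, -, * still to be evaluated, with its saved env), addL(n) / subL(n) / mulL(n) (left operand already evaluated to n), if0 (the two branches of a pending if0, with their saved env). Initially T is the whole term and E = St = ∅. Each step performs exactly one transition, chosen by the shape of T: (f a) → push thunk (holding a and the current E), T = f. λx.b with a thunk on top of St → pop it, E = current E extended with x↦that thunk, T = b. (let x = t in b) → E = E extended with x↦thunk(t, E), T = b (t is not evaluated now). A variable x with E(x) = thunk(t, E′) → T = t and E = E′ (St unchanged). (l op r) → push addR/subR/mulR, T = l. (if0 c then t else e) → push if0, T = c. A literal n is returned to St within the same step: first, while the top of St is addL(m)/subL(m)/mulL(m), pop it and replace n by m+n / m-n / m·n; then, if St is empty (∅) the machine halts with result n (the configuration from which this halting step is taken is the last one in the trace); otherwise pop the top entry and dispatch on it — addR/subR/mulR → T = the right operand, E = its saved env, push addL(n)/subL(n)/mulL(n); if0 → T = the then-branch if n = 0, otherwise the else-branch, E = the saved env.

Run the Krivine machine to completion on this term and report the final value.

step 0: [T=(let x = ((λq. ((λz. z) 3)) (-4 - 5)) in ((λp. (if0 (x + -1) then -2 else 4)) ((λz. x) -4))) | E=∅ | St=∅]
step 1: [T=((λp. (if0 (x + -1) then -2 else 4)) ((λz. x) -4)) | E={x↦thunk(((λq. ((λz. z) 3)) (-4 - 5)), ∅)} | St=∅]
step 2: [T=(λp. (if0 (x + -1) then -2 else 4)) | E={x↦thunk(((λq. ((λz. z) 3)) (-4 - 5)), ∅)} | St=[thunk]]
step 3: [T=(if0 (x + -1) then -2 else 4) | E={p↦thunk(((λz. x) -4), {x↦thunk(((λq. ((λz. z) 3)) (-4 - 5)), ∅)}), x↦thunk(((λq. ((λz. z) 3)) (-4 - 5)), ∅)} | St=∅]
step 4: [T=(x + -1) | E={p↦thunk(((λz. x) -4), {x↦thunk(((λq. ((λz. z) 3)) (-4 - 5)), ∅)}), x↦thunk(((λq. ((λz. z) 3)) (-4 - 5)), ∅)} | St=[if0]]
step 5: [T=x | E={p↦thunk(((λz. x) -4), {x↦thunk(((λq. ((λz. z) 3)) (-4 - 5)), ∅)}), x↦thunk(((λq. ((λz. z) 3)) (-4 - 5)), ∅)} | St=[addR :: if0]]
step 6: [T=((λq. ((λz. z) 3)) (-4 - 5)) | E=∅ | St=[addR :: if0]]
step 7: [T=(λq. ((λz. z) 3)) | E=∅ | St=[thunk :: addR :: if0]]
step 8: [T=((λz. z) 3) | E={q↦thunk((-4 - 5), ∅)} | St=[addR :: if0]]
step 9: [T=(λz. z) | E={q↦thunk((-4 - 5), ∅)} | St=[thunk :: addR :: if0]]
step 10: [T=z | E={z↦thunk(3, {q↦thunk((-4 - 5), ∅)}), q↦thunk((-4 - 5), ∅)} | St=[addR :: if0]]
step 11: [T=3 | E={q↦thunk((-4 - 5), ∅)} | St=[addR :: if0]]
step 12: [T=-1 | E={p↦thunk(((λz. x) -4), {x↦thunk(((λq. ((λz. z) 3)) (-4 - 5)), ∅)}), x↦thunk(((λq. ((λz. z) 3)) (-4 - 5)), ∅)} | St=[addL(3) :: if0]]
step 13: [T=4 | E={p↦thunk(((λz. x) -4), {x↦thunk(((λq. ((λz. z) 3)) (-4 - 5)), ∅)}), x↦thunk(((λq. ((λz. z) 3)) (-4 - 5)), ∅)} | St=∅]
→ final value 4

Answer: 4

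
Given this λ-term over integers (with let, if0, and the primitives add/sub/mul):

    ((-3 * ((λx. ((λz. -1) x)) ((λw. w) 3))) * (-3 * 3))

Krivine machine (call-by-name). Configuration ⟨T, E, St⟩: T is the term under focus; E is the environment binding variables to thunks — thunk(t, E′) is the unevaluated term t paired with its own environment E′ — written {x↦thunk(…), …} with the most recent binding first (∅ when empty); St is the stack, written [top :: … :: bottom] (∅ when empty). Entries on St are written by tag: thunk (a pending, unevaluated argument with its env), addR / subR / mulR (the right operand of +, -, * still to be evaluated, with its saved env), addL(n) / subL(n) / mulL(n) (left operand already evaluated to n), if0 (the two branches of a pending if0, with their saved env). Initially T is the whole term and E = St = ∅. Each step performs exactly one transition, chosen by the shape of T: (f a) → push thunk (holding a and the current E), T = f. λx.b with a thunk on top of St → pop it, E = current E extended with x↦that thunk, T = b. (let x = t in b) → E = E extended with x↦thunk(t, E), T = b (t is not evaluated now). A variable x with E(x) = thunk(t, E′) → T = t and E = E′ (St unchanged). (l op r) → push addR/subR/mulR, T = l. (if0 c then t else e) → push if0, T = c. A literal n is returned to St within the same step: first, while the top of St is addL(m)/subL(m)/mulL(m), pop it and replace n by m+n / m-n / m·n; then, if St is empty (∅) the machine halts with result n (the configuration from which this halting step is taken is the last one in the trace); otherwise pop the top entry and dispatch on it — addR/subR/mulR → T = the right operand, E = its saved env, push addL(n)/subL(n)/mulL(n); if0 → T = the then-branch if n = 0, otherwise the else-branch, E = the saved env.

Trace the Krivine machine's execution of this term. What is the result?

Answer: -27

Machine steps:
t=0: <T=((-3 * ((λx. ((λz. -1) x)) ((λw. w) 3))) * (-3 * 3)), E=∅, St=∅>
t=1: <T=(-3 * ((λx. ((λz. -1) x)) ((λw. w) 3))), E=∅, St=[mulR]>
t=2: <T=-3, E=∅, St=[mulR :: mulR]>
t=3: <T=((λx. ((λz. -1) x)) ((λw. w) 3)), E=∅, St=[mulL(-3) :: mulR]>
t=4: <T=(λx. ((λz. -1) x)), E=∅, St=[thunk :: mulL(-3) :: mulR]>
t=5: <T=((λz. -1) x), E={x↦thunk(((λw. w) 3), ∅)}, St=[mulL(-3) :: mulR]>
t=6: <T=(λz. -1), E={x↦thunk(((λw. w) 3), ∅)}, St=[thunk :: mulL(-3) :: mulR]>
t=7: <T=-1, E={z↦thunk(x, {x↦thunk(((λw. w) 3), ∅)}), x↦thunk(((λw. w) 3), ∅)}, St=[mulL(-3) :: mulR]>
t=8: <T=(-3 * 3), E=∅, St=[mulL(3)]>
t=9: <T=-3, E=∅, St=[mulR :: mulL(3)]>
t=10: <T=3, E=∅, St=[mulL(-3) :: mulL(3)]>
→ final value -27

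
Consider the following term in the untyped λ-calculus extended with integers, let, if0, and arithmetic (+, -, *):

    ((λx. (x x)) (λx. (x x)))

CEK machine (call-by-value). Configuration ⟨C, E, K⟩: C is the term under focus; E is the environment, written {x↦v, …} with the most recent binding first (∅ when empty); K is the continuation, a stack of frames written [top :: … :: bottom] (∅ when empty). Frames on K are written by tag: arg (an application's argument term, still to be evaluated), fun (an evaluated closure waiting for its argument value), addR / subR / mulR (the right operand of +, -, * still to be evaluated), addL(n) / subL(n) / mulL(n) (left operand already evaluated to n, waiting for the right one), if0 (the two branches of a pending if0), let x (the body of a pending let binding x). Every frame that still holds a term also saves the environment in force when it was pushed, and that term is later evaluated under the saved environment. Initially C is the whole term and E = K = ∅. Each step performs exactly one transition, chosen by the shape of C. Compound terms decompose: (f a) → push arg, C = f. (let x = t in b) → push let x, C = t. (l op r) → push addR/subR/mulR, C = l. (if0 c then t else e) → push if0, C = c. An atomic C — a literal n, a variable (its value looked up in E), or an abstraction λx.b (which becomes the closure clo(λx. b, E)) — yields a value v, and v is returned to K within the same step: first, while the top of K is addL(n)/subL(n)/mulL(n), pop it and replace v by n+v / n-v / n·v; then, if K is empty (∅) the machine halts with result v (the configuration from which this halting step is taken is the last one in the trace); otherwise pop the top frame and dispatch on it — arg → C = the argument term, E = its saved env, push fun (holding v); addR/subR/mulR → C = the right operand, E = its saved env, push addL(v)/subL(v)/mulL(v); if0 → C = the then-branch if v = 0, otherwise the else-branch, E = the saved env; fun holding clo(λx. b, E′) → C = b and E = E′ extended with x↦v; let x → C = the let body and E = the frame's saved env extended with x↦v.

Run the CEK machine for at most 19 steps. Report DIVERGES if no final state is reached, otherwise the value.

step 0: [C=((λx. (x x)) (λx. (x x))) | E=∅ | K=∅]
step 1: [C=(λx. (x x)) | E=∅ | K=[arg]]
step 2: [C=(λx. (x x)) | E=∅ | K=[fun]]
step 3: [C=(x x) | E={x↦clo(λx. (x x), ∅)} | K=∅]
step 4: [C=x | E={x↦clo(λx. (x x), ∅)} | K=[arg]]
step 5: [C=x | E={x↦clo(λx. (x x), ∅)} | K=[fun]]
… configuration repeats with period 3 (steps 3–5 recur indefinitely) …

Answer: DIVERGES (no final state within 19 steps)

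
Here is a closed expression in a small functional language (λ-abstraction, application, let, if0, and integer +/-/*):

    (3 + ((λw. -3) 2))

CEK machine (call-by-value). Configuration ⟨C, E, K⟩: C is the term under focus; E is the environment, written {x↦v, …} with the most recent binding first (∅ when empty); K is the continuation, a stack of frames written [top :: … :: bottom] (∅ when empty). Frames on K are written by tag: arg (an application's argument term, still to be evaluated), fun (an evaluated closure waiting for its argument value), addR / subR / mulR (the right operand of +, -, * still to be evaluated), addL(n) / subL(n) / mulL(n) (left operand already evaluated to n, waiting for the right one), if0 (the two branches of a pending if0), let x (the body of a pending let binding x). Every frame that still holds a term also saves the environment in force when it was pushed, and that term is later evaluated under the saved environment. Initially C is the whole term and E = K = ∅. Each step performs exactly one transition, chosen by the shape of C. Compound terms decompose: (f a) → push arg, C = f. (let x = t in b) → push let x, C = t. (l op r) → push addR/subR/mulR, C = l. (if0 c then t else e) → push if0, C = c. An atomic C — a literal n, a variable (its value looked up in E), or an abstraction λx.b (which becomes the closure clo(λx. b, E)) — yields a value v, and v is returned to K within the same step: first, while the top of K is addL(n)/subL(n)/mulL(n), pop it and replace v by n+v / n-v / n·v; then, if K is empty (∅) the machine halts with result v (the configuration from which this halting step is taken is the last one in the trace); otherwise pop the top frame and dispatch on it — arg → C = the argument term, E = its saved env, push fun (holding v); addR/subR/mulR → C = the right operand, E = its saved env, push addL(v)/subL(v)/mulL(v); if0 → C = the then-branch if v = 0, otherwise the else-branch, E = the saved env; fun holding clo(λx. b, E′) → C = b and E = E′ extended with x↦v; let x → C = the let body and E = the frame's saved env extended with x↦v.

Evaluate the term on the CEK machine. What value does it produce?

Answer: 0

Execution trace:
step 0: [C=(3 + ((λw. -3) 2)) | E=∅ | K=∅]
step 1: [C=3 | E=∅ | K=[addR]]
step 2: [C=((λw. -3) 2) | E=∅ | K=[addL(3)]]
step 3: [C=(λw. -3) | E=∅ | K=[arg :: addL(3)]]
step 4: [C=2 | E=∅ | K=[fun :: addL(3)]]
step 5: [C=-3 | E={w↦2} | K=[addL(3)]]
→ final value 0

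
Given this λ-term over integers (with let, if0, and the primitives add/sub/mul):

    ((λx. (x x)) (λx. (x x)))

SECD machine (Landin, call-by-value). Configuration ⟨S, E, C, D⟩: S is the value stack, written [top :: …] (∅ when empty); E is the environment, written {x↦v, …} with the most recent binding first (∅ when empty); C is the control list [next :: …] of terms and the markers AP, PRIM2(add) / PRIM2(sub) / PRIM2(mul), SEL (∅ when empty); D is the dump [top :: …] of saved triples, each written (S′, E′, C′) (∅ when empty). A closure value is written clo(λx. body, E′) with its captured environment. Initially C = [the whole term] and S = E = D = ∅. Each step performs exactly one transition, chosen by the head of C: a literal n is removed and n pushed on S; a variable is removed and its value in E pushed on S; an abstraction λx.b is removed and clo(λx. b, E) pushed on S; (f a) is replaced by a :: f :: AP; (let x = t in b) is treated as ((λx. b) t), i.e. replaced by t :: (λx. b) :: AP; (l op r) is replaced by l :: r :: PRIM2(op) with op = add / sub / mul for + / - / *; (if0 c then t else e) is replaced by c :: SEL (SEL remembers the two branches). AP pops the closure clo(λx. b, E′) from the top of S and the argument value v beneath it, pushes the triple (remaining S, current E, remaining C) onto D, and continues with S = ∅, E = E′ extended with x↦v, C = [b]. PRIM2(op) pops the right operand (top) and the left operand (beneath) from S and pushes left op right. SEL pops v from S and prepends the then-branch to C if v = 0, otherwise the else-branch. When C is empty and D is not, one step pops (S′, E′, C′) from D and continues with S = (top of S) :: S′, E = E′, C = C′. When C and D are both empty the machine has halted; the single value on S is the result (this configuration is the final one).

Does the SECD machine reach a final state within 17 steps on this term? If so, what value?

[0] ⟨S=∅; E=∅; C=[((λx. (x x)) (λx. (x x)))]; D=∅⟩
[1] ⟨S=∅; E=∅; C=[(λx. (x x)) :: (λx. (x x)) :: AP]; D=∅⟩
[2] ⟨S=[clo(λx. (x x), ∅)]; E=∅; C=[(λx. (x x)) :: AP]; D=∅⟩
[3] ⟨S=[clo(λx. (x x), ∅) :: clo(λx. (x x), ∅)]; E=∅; C=[AP]; D=∅⟩
[4] ⟨S=∅; E={x↦clo(λx. (x x), ∅)}; C=[(x x)]; D=[(∅, ∅, ∅)]⟩
[5] ⟨S=∅; E={x↦clo(λx. (x x), ∅)}; C=[x :: x :: AP]; D=[(∅, ∅, ∅)]⟩
[6] ⟨S=[clo(λx. (x x), ∅)]; E={x↦clo(λx. (x x), ∅)}; C=[x :: AP]; D=[(∅, ∅, ∅)]⟩
[7] ⟨S=[clo(λx. (x x), ∅) :: clo(λx. (x x), ∅)]; E={x↦clo(λx. (x x), ∅)}; C=[AP]; D=[(∅, ∅, ∅)]⟩
[8] ⟨S=∅; E={x↦clo(λx. (x x), ∅)}; C=[(x x)]; D=[(∅, {x↦clo(λx. (x x), ∅)}, ∅) :: (∅, ∅, ∅)]⟩
[9] ⟨S=∅; E={x↦clo(λx. (x x), ∅)}; C=[x :: x :: AP]; D=[(∅, {x↦clo(λx. (x x), ∅)}, ∅) :: (∅, ∅, ∅)]⟩
[10] ⟨S=[clo(λx. (x x), ∅)]; E={x↦clo(λx. (x x), ∅)}; C=[x :: AP]; D=[(∅, {x↦clo(λx. (x x), ∅)}, ∅) :: (∅, ∅, ∅)]⟩
[11] ⟨S=[clo(λx. (x x), ∅) :: clo(λx. (x x), ∅)]; E={x↦clo(λx. (x x), ∅)}; C=[AP]; D=[(∅, {x↦clo(λx. (x x), ∅)}, ∅) :: (∅, ∅, ∅)]⟩
[12] ⟨S=∅; E={x↦clo(λx. (x x), ∅)}; C=[(x x)]; D=[(∅, {x↦clo(λx. (x x), ∅)}, ∅) :: (∅, {x↦clo(λx. (x x), ∅)}, ∅) :: (∅, ∅, ∅)]⟩
[13] ⟨S=∅; E={x↦clo(λx. (x x), ∅)}; C=[x :: x :: AP]; D=[(∅, {x↦clo(λx. (x x), ∅)}, ∅) :: (∅, {x↦clo(λx. (x x), ∅)}, ∅) :: (∅, ∅, ∅)]⟩
[14] ⟨S=[clo(λx. (x x), ∅)]; E={x↦clo(λx. (x x), ∅)}; C=[x :: AP]; D=[(∅, {x↦clo(λx. (x x), ∅)}, ∅) :: (∅, {x↦clo(λx. (x x), ∅)}, ∅) :: (∅, ∅, ∅)]⟩
[15] ⟨S=[clo(λx. (x x), ∅) :: clo(λx. (x x), ∅)]; E={x↦clo(λx. (x x), ∅)}; C=[AP]; D=[(∅, {x↦clo(λx. (x x), ∅)}, ∅) :: (∅, {x↦clo(λx. (x x), ∅)}, ∅) :: (∅, ∅, ∅)]⟩
[16] ⟨S=∅; E={x↦clo(λx. (x x), ∅)}; C=[(x x)]; D=[(∅, {x↦clo(λx. (x x), ∅)}, ∅) :: (∅, {x↦clo(λx. (x x), ∅)}, ∅) :: (∅, {x↦clo(λx. (x x), ∅)}, ∅) :: (∅, ∅, ∅)]⟩
[17] ⟨S=∅; E={x↦clo(λx. (x x), ∅)}; C=[x :: x :: AP]; D=[(∅, {x↦clo(λx. (x x), ∅)}, ∅) :: (∅, {x↦clo(λx. (x x), ∅)}, ∅) :: (∅, {x↦clo(λx. (x x), ∅)}, ∅) :: (∅, ∅, ∅)]⟩
→ 17 transitions taken and the configuration is still not final: no result within 17 steps

Answer: DIVERGES (no final state within 17 steps)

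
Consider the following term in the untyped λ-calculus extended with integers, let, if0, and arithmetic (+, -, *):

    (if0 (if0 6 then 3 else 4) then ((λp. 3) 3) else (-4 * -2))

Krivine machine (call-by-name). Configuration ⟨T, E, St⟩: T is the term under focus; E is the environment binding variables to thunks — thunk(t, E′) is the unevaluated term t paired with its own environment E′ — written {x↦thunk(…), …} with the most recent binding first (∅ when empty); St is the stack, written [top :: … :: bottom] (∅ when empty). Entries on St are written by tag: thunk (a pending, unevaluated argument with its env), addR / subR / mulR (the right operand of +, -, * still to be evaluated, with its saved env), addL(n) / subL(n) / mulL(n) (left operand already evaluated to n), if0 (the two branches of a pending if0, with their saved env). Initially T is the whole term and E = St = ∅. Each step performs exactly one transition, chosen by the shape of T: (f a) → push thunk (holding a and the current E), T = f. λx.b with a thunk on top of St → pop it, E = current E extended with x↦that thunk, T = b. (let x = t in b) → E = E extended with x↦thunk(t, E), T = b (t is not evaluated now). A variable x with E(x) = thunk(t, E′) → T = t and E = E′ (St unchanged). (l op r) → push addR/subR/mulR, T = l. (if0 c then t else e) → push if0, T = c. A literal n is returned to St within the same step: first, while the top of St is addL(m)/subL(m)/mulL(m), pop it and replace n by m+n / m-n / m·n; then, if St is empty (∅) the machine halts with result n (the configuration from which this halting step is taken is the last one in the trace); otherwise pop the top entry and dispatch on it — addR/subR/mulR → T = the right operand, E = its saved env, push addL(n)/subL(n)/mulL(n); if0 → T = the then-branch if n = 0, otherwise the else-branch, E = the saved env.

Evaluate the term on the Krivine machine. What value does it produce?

[0] <T=(if0 (if0 6 then 3 else 4) then ((λp. 3) 3) else (-4 * -2)), E=∅, St=∅>
[1] <T=(if0 6 then 3 else 4), E=∅, St=[if0]>
[2] <T=6, E=∅, St=[if0 :: if0]>
[3] <T=4, E=∅, St=[if0]>
[4] <T=(-4 * -2), E=∅, St=∅>
[5] <T=-4, E=∅, St=[mulR]>
[6] <T=-2, E=∅, St=[mulL(-4)]>
→ final value 8

Answer: 8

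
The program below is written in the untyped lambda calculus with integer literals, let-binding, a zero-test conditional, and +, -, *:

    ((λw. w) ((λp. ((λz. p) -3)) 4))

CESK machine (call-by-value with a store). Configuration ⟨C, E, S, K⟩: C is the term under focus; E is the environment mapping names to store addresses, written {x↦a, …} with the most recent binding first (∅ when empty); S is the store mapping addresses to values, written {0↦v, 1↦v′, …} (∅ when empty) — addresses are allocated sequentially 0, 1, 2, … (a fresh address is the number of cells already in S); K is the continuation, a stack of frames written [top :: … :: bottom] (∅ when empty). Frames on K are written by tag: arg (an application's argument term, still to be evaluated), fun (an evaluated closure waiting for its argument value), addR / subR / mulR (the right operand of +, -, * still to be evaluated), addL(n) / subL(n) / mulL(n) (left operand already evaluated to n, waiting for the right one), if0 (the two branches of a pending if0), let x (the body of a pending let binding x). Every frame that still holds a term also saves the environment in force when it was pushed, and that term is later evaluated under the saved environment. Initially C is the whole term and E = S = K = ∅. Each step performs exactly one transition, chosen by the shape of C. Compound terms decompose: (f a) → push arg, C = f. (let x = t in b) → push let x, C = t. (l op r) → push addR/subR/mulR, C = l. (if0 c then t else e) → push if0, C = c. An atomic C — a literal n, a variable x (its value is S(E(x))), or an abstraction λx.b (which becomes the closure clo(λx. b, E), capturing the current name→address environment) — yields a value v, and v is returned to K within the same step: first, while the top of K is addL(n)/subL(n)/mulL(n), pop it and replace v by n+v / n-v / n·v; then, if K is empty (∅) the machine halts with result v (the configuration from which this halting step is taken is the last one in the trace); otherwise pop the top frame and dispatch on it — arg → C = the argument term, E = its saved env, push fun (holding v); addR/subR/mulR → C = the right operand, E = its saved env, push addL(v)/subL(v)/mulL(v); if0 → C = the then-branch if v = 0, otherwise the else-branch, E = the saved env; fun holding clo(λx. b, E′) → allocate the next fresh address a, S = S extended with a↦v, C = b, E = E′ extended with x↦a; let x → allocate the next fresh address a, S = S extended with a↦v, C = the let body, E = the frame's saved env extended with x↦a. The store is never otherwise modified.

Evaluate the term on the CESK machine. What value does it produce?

step 0: [C=((λw. w) ((λp. ((λz. p) -3)) 4)) | E=∅ | S=∅ | K=∅]
step 1: [C=(λw. w) | E=∅ | S=∅ | K=[arg]]
step 2: [C=((λp. ((λz. p) -3)) 4) | E=∅ | S=∅ | K=[fun]]
step 3: [C=(λp. ((λz. p) -3)) | E=∅ | S=∅ | K=[arg :: fun]]
step 4: [C=4 | E=∅ | S=∅ | K=[fun :: fun]]
step 5: [C=((λz. p) -3) | E={p↦0} | S={0↦4} | K=[fun]]
step 6: [C=(λz. p) | E={p↦0} | S={0↦4} | K=[arg :: fun]]
step 7: [C=-3 | E={p↦0} | S={0↦4} | K=[fun :: fun]]
step 8: [C=p | E={z↦1, p↦0} | S={0↦4, 1↦-3} | K=[fun]]
step 9: [C=w | E={w↦2} | S={0↦4, 1↦-3, 2↦4} | K=∅]
→ final value 4

Answer: 4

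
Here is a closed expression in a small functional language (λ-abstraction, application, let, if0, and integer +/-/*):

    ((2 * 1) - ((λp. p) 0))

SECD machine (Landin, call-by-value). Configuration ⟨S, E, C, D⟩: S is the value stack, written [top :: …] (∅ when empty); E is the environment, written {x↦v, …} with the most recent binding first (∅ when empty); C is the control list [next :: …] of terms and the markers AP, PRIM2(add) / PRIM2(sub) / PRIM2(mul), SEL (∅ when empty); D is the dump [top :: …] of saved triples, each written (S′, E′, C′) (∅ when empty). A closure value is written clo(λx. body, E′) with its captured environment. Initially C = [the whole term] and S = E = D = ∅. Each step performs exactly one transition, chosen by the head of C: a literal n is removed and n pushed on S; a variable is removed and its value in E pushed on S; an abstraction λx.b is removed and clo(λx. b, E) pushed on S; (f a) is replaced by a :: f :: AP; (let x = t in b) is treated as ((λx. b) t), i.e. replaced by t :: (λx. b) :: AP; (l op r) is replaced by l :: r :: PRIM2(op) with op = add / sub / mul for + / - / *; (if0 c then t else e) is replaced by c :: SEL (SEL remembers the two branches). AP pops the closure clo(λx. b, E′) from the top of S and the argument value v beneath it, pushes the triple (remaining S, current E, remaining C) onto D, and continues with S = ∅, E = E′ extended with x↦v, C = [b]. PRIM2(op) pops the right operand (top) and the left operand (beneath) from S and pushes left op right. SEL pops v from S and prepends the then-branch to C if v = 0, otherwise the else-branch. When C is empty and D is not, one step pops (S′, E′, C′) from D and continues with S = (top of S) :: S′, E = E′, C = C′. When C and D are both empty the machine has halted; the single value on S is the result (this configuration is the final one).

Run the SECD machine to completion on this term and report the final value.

Answer: 2

Machine steps:
[0] [S=∅ | E=∅ | C=[((2 * 1) - ((λp. p) 0))] | D=∅]
[1] [S=∅ | E=∅ | C=[(2 * 1) :: ((λp. p) 0) :: PRIM2(sub)] | D=∅]
[2] [S=∅ | E=∅ | C=[2 :: 1 :: PRIM2(mul) :: ((λp. p) 0) :: PRIM2(sub)] | D=∅]
[3] [S=[2] | E=∅ | C=[1 :: PRIM2(mul) :: ((λp. p) 0) :: PRIM2(sub)] | D=∅]
[4] [S=[1 :: 2] | E=∅ | C=[PRIM2(mul) :: ((λp. p) 0) :: PRIM2(sub)] | D=∅]
[5] [S=[2] | E=∅ | C=[((λp. p) 0) :: PRIM2(sub)] | D=∅]
[6] [S=[2] | E=∅ | C=[0 :: (λp. p) :: AP :: PRIM2(sub)] | D=∅]
[7] [S=[0 :: 2] | E=∅ | C=[(λp. p) :: AP :: PRIM2(sub)] | D=∅]
[8] [S=[clo(λp. p, ∅) :: 0 :: 2] | E=∅ | C=[AP :: PRIM2(sub)] | D=∅]
[9] [S=∅ | E={p↦0} | C=[p] | D=[([2], ∅, [PRIM2(sub)])]]
[10] [S=[0] | E={p↦0} | C=∅ | D=[([2], ∅, [PRIM2(sub)])]]
[11] [S=[0 :: 2] | E=∅ | C=[PRIM2(sub)] | D=∅]
[12] [S=[2] | E=∅ | C=∅ | D=∅]
→ final value 2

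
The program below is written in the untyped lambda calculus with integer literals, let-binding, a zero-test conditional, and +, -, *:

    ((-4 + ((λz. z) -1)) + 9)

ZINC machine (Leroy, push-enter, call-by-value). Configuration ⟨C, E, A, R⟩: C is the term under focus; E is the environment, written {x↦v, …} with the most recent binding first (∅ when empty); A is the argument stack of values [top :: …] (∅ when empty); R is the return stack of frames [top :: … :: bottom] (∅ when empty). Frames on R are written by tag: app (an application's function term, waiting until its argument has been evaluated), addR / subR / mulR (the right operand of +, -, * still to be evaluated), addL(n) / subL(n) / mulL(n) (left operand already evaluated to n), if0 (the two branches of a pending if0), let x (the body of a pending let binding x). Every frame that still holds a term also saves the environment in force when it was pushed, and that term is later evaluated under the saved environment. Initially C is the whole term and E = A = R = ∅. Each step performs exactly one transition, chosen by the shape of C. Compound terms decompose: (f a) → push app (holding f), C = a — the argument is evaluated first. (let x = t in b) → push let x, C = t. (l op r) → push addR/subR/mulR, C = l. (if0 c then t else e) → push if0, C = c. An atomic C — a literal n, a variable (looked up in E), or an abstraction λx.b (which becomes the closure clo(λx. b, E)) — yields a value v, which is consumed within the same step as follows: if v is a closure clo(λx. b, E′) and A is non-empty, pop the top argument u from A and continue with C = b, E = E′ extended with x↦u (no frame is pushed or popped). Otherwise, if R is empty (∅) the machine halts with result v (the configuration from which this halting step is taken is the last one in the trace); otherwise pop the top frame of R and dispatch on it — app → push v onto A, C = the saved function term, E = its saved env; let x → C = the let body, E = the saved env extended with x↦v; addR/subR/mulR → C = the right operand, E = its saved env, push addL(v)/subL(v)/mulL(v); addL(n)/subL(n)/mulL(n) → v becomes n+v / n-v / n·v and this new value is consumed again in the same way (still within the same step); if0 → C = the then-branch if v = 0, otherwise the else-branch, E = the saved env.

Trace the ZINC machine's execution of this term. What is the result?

Answer: 4

Derivation:
t=0: ⟨C=((-4 + ((λz. z) -1)) + 9); E=∅; A=∅; R=∅⟩
t=1: ⟨C=(-4 + ((λz. z) -1)); E=∅; A=∅; R=[addR]⟩
t=2: ⟨C=-4; E=∅; A=∅; R=[addR :: addR]⟩
t=3: ⟨C=((λz. z) -1); E=∅; A=∅; R=[addL(-4) :: addR]⟩
t=4: ⟨C=-1; E=∅; A=∅; R=[app :: addL(-4) :: addR]⟩
t=5: ⟨C=(λz. z); E=∅; A=[-1]; R=[addL(-4) :: addR]⟩
t=6: ⟨C=z; E={z↦-1}; A=∅; R=[addL(-4) :: addR]⟩
t=7: ⟨C=9; E=∅; A=∅; R=[addL(-5)]⟩
→ final value 4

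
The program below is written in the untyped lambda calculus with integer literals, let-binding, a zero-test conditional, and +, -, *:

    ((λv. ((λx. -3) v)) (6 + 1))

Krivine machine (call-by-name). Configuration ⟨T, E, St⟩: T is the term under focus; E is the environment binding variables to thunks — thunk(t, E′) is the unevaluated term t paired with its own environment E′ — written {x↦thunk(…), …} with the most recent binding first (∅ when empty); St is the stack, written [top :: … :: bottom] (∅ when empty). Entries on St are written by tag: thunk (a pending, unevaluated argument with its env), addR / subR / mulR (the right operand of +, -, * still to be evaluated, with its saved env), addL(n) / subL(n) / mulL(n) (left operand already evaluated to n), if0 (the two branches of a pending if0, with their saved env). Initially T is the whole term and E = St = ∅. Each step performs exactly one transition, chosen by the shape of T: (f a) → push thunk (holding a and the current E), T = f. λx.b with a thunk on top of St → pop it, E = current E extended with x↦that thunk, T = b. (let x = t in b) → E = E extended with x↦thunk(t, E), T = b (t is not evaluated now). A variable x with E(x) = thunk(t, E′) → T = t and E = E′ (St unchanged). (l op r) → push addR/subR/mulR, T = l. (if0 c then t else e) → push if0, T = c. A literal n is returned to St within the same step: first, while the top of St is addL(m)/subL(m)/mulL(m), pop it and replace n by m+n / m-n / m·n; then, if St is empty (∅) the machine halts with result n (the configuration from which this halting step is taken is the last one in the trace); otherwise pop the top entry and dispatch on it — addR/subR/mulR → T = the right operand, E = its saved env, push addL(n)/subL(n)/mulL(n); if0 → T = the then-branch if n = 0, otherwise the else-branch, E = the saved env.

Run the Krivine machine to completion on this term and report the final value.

Answer: -3

Derivation:
step 0: ⟨T=((λv. ((λx. -3) v)) (6 + 1)); E=∅; St=∅⟩
step 1: ⟨T=(λv. ((λx. -3) v)); E=∅; St=[thunk]⟩
step 2: ⟨T=((λx. -3) v); E={v↦thunk((6 + 1), ∅)}; St=∅⟩
step 3: ⟨T=(λx. -3); E={v↦thunk((6 + 1), ∅)}; St=[thunk]⟩
step 4: ⟨T=-3; E={x↦thunk(v, {v↦thunk((6 + 1), ∅)}), v↦thunk((6 + 1), ∅)}; St=∅⟩
→ final value -3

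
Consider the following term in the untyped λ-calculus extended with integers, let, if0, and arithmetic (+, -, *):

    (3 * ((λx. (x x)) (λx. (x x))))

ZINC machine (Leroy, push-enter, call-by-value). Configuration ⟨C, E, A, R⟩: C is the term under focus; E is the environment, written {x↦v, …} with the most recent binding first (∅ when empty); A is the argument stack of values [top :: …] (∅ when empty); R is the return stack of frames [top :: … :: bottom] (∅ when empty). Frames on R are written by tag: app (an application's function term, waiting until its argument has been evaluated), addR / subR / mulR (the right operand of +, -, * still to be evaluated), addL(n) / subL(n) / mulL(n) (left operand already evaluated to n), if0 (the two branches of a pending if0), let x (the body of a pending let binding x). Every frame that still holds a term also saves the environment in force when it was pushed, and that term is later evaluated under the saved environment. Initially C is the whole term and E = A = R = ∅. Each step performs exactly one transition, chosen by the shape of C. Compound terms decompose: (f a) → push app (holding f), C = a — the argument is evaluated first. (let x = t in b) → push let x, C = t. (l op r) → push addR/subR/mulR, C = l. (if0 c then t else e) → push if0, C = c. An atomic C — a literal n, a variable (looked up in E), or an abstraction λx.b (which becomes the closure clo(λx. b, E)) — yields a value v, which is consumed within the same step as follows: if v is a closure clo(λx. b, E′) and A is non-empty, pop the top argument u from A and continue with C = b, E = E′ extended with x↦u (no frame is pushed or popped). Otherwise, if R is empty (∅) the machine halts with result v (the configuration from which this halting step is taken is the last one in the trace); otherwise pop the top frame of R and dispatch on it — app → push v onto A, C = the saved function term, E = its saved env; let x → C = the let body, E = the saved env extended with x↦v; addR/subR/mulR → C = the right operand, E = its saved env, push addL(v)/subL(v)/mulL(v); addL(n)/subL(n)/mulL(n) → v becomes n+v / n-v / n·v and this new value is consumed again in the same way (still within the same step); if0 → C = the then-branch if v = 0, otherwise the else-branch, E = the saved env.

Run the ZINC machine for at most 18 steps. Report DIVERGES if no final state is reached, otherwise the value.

Answer: DIVERGES (no final state within 18 steps)

Execution trace:
0. <C=(3 * ((λx. (x x)) (λx. (x x)))), E=∅, A=∅, R=∅>
1. <C=3, E=∅, A=∅, R=[mulR]>
2. <C=((λx. (x x)) (λx. (x x))), E=∅, A=∅, R=[mulL(3)]>
3. <C=(λx. (x x)), E=∅, A=∅, R=[app :: mulL(3)]>
4. <C=(λx. (x x)), E=∅, A=[clo(λx. (x x), ∅)], R=[mulL(3)]>
5. <C=(x x), E={x↦clo(λx. (x x), ∅)}, A=∅, R=[mulL(3)]>
6. <C=x, E={x↦clo(λx. (x x), ∅)}, A=∅, R=[app :: mulL(3)]>
7. <C=x, E={x↦clo(λx. (x x), ∅)}, A=[clo(λx. (x x), ∅)], R=[mulL(3)]>
… configuration repeats with period 3 (steps 5–7 recur indefinitely) …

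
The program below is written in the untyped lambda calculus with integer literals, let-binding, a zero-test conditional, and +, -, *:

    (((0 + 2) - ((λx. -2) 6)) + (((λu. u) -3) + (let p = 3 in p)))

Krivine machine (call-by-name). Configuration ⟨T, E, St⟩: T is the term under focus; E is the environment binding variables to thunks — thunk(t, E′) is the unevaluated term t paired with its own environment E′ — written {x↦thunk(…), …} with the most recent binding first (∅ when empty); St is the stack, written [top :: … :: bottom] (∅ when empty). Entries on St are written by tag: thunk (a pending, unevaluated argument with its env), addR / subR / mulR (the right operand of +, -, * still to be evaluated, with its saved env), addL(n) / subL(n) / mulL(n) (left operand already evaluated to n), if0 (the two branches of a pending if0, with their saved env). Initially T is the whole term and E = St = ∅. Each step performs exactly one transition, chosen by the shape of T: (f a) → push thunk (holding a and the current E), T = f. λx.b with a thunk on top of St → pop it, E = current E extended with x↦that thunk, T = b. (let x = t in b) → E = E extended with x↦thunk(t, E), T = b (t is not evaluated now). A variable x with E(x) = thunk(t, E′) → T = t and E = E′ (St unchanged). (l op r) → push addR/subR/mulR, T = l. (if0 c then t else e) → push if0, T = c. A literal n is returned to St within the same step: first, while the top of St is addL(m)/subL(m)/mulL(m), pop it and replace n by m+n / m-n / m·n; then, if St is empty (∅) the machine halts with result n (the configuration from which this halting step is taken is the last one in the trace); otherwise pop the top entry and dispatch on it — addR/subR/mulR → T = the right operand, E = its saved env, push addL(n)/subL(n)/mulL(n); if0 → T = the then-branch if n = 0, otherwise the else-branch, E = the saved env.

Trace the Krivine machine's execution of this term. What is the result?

Answer: 4

Execution trace:
0. [T=(((0 + 2) - ((λx. -2) 6)) + (((λu. u) -3) + (let p = 3 in p))) | E=∅ | St=∅]
1. [T=((0 + 2) - ((λx. -2) 6)) | E=∅ | St=[addR]]
2. [T=(0 + 2) | E=∅ | St=[subR :: addR]]
3. [T=0 | E=∅ | St=[addR :: subR :: addR]]
4. [T=2 | E=∅ | St=[addL(0) :: subR :: addR]]
5. [T=((λx. -2) 6) | E=∅ | St=[subL(2) :: addR]]
6. [T=(λx. -2) | E=∅ | St=[thunk :: subL(2) :: addR]]
7. [T=-2 | E={x↦thunk(6, ∅)} | St=[subL(2) :: addR]]
8. [T=(((λu. u) -3) + (let p = 3 in p)) | E=∅ | St=[addL(4)]]
9. [T=((λu. u) -3) | E=∅ | St=[addR :: addL(4)]]
10. [T=(λu. u) | E=∅ | St=[thunk :: addR :: addL(4)]]
11. [T=u | E={u↦thunk(-3, ∅)} | St=[addR :: addL(4)]]
12. [T=-3 | E=∅ | St=[addR :: addL(4)]]
13. [T=(let p = 3 in p) | E=∅ | St=[addL(-3) :: addL(4)]]
14. [T=p | E={p↦thunk(3, ∅)} | St=[addL(-3) :: addL(4)]]
15. [T=3 | E=∅ | St=[addL(-3) :: addL(4)]]
→ final value 4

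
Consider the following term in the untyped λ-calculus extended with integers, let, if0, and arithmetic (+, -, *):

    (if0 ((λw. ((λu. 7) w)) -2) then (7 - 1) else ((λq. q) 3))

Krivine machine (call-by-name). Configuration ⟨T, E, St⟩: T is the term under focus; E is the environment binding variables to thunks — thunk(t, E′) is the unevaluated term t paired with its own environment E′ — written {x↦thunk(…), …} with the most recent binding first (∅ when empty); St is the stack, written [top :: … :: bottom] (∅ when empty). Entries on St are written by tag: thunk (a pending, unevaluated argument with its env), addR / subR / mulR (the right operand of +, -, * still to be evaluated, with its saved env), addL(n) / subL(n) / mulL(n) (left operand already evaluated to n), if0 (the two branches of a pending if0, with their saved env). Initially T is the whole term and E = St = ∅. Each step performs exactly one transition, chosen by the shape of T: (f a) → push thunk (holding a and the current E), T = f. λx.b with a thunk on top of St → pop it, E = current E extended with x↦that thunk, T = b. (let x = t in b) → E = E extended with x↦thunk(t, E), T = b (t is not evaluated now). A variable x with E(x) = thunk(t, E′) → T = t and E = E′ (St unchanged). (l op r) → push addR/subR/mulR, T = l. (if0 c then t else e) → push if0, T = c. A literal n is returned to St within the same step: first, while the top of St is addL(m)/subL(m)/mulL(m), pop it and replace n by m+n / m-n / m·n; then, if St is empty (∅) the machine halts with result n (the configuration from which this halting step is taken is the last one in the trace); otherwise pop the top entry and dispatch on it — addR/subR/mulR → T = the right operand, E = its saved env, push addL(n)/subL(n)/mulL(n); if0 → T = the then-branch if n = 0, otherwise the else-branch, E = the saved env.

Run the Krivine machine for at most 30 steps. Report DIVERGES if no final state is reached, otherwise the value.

0. ⟨T=(if0 ((λw. ((λu. 7) w)) -2) then (7 - 1) else ((λq. q) 3)); E=∅; St=∅⟩
1. ⟨T=((λw. ((λu. 7) w)) -2); E=∅; St=[if0]⟩
2. ⟨T=(λw. ((λu. 7) w)); E=∅; St=[thunk :: if0]⟩
3. ⟨T=((λu. 7) w); E={w↦thunk(-2, ∅)}; St=[if0]⟩
4. ⟨T=(λu. 7); E={w↦thunk(-2, ∅)}; St=[thunk :: if0]⟩
5. ⟨T=7; E={u↦thunk(w, {w↦thunk(-2, ∅)}), w↦thunk(-2, ∅)}; St=[if0]⟩
6. ⟨T=((λq. q) 3); E=∅; St=∅⟩
7. ⟨T=(λq. q); E=∅; St=[thunk]⟩
8. ⟨T=q; E={q↦thunk(3, ∅)}; St=∅⟩
9. ⟨T=3; E=∅; St=∅⟩
→ final value 3

Answer: 3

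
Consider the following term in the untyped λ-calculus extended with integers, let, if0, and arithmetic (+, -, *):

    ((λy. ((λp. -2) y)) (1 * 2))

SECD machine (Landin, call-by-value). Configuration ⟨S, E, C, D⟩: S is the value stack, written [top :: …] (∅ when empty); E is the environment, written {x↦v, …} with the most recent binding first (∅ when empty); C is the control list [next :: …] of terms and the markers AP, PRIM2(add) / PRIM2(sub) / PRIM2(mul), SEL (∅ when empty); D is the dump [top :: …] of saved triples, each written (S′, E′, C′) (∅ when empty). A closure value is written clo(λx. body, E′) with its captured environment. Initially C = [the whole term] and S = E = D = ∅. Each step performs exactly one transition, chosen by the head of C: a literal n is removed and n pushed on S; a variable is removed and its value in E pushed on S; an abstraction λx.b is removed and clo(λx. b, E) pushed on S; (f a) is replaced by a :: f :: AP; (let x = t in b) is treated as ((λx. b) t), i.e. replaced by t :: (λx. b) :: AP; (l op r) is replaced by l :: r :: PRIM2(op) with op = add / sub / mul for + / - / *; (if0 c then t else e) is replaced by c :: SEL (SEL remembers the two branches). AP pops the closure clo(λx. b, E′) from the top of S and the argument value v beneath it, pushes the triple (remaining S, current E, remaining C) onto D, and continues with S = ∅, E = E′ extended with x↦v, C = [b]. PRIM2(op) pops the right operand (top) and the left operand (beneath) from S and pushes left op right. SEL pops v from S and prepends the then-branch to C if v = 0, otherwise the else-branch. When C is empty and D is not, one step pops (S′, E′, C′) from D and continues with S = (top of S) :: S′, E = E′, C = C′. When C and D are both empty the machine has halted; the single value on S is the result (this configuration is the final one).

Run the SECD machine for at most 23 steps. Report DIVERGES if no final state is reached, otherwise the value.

[0] ⟨S=∅; E=∅; C=[((λy. ((λp. -2) y)) (1 * 2))]; D=∅⟩
[1] ⟨S=∅; E=∅; C=[(1 * 2) :: (λy. ((λp. -2) y)) :: AP]; D=∅⟩
[2] ⟨S=∅; E=∅; C=[1 :: 2 :: PRIM2(mul) :: (λy. ((λp. -2) y)) :: AP]; D=∅⟩
[3] ⟨S=[1]; E=∅; C=[2 :: PRIM2(mul) :: (λy. ((λp. -2) y)) :: AP]; D=∅⟩
[4] ⟨S=[2 :: 1]; E=∅; C=[PRIM2(mul) :: (λy. ((λp. -2) y)) :: AP]; D=∅⟩
[5] ⟨S=[2]; E=∅; C=[(λy. ((λp. -2) y)) :: AP]; D=∅⟩
[6] ⟨S=[clo(λy. ((λp. -2) y), ∅) :: 2]; E=∅; C=[AP]; D=∅⟩
[7] ⟨S=∅; E={y↦2}; C=[((λp. -2) y)]; D=[(∅, ∅, ∅)]⟩
[8] ⟨S=∅; E={y↦2}; C=[y :: (λp. -2) :: AP]; D=[(∅, ∅, ∅)]⟩
[9] ⟨S=[2]; E={y↦2}; C=[(λp. -2) :: AP]; D=[(∅, ∅, ∅)]⟩
[10] ⟨S=[clo(λp. -2, {y↦2}) :: 2]; E={y↦2}; C=[AP]; D=[(∅, ∅, ∅)]⟩
[11] ⟨S=∅; E={p↦2, y↦2}; C=[-2]; D=[(∅, {y↦2}, ∅) :: (∅, ∅, ∅)]⟩
[12] ⟨S=[-2]; E={p↦2, y↦2}; C=∅; D=[(∅, {y↦2}, ∅) :: (∅, ∅, ∅)]⟩
[13] ⟨S=[-2]; E={y↦2}; C=∅; D=[(∅, ∅, ∅)]⟩
[14] ⟨S=[-2]; E=∅; C=∅; D=∅⟩
→ final value -2

Answer: -2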